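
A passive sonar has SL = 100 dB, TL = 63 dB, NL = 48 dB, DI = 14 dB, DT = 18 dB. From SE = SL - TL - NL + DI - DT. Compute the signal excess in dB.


SE = SL - TL - NL + DI - DT = 100 - 63 - 48 + 14 - 18 = -15

-15 dB


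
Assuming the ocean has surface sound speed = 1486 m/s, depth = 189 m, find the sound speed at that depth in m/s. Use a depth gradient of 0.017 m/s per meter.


c = 1486 + 0.017 * 189 = 1489.213

1489.213 m/s


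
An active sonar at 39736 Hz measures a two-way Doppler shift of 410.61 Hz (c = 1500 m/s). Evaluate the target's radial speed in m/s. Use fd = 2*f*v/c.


From fd = 2*f*v/c, v = c*fd/(2*f) = 1500 * 410.61 / (2*39736) = 7.75

7.75 m/s


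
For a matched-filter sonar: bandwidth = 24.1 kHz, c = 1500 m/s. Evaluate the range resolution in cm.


dR = c/(2*BW) = 1500 / (2 * 24.1e3) = 0.0311 m = 3.11 cm

3.11 cm


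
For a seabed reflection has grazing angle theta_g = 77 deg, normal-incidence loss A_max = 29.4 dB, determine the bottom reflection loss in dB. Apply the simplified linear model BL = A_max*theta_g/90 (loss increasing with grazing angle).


BL = A_max * theta_g / 90 = 29.4 * 77 / 90 = 25.15

25.15 dB


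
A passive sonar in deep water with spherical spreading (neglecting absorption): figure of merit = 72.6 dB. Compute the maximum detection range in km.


At max range FOM = TL, so 20*log10(R) = 72.6
R = 10^(72.6/20) = 4265.8 m = 4.27 km

4.27 km


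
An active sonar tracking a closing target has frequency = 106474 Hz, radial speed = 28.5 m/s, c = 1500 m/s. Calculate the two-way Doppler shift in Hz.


4046.01 Hz


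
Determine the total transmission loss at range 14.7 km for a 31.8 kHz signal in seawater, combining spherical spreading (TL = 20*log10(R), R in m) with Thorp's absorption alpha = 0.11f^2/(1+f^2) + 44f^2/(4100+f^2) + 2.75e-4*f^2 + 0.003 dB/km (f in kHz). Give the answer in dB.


Step 1 (Thorp): alpha = 0.11*1011.24/(1+1011.24) + 44*1011.24/(4100+1011.24) + 2.75e-4*1011.24 + 0.003 = 9.0962 dB/km
Step 2: TL_spread = 20*log10(14700) = 83.35 dB
Step 3: TL_abs = alpha*R = 9.0962 * 14.7 = 133.71 dB
Step 4: TL_total = 83.35 + 133.71 = 217.06

217.06 dB


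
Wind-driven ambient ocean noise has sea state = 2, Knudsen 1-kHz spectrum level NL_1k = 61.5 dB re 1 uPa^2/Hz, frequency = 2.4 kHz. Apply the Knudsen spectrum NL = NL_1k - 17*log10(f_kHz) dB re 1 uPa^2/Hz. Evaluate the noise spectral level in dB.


NL = NL_1k - 17*log10(f_kHz) = 61.5 - 17*log10(2.4) = 61.5 - (6.46) = 55.04

55.04 dB


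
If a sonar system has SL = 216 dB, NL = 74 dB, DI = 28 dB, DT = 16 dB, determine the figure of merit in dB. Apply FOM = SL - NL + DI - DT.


154 dB


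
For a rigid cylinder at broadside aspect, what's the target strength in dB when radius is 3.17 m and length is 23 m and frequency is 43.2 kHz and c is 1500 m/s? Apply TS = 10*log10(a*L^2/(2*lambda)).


lambda = 1500/43200 = 0.03472 m
TS = 10*log10(3.17*23^2/(2*0.03472)) = 43.83

43.83 dB


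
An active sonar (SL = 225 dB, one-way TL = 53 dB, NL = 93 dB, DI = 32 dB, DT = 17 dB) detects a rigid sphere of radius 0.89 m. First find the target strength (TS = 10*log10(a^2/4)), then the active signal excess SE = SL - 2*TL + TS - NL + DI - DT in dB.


Step 1: TS = 10*log10(0.89^2/4) = -7.03 dB
Step 2: SE = SL - 2*TL + TS - NL + DI - DT = 225 - 2*53 + (-7.03) - 93 + 32 - 17 = 33.97

33.97 dB


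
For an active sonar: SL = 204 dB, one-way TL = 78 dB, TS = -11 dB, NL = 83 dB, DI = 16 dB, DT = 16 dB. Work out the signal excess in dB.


SE = SL - 2*TL + TS - NL + DI - DT = 204 - 2*78 + (-11) - 83 + 16 - 16 = -46

-46 dB


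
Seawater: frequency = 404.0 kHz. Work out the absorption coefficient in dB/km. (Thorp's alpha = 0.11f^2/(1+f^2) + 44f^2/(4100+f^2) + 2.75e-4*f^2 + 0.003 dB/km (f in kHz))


f^2 = 163216.0
alpha = 0.11*163216.0/(1+163216.0) + 44*163216.0/(4100+163216.0) + 2.75e-4*163216.0 + 0.003 = 87.919

87.919 dB/km


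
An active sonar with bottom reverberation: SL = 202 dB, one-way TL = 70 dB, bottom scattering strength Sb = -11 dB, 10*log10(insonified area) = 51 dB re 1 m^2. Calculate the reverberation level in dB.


RL = SL - 2*TL + Sb + 10*log10(A) = 202 - 2*70 + (-11) + 51 = 102

102 dB


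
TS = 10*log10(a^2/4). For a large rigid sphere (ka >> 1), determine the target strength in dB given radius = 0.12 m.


-24.44 dB


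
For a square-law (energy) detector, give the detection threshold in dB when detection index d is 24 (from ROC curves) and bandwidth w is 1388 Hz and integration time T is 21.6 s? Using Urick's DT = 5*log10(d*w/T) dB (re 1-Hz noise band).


DT = 5*log10(d*w/T) = 5*log10(24 * 1388 / 21.6) = 5*log10(1542.22) = 15.94

15.94 dB


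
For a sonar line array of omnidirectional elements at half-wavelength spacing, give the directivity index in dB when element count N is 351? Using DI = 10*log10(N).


25.45 dB


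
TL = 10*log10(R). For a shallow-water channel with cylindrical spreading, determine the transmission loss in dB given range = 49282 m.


46.93 dB


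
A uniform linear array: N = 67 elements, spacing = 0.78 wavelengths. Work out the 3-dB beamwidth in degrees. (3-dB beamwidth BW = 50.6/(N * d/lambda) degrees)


0.97 deg


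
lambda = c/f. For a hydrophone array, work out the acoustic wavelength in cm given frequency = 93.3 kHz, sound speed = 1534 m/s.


lambda = c/f = 1534 / 93300 = 0.0164 m = 1.64 cm

1.64 cm


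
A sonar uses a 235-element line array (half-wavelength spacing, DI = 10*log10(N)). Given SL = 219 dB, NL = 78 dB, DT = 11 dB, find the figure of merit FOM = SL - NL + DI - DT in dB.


Step 1: DI = 10*log10(235) = 23.71 dB
Step 2: FOM = SL - NL + DI - DT = 219 - 78 + 23.71 - 11 = 153.71

153.71 dB


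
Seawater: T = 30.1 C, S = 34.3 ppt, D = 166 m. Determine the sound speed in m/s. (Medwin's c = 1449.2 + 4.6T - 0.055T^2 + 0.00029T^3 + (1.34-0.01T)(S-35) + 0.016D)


c = 1449.2 + 4.6*30.1 - 0.055*30.1^2 + 0.00029*30.1^3 + (1.34 - 0.01*30.1)*(34.3 - 35) + 0.016*166 = 1547.67

1547.67 m/s


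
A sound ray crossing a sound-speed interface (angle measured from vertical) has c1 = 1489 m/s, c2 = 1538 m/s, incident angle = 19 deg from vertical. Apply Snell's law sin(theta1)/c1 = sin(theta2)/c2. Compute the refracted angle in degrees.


sin(theta2) = (c2/c1)*sin(theta1) = (1538/1489)*sin(19 deg) = 0.33628
theta2 = arcsin(0.33628) = 19.65

19.65 deg


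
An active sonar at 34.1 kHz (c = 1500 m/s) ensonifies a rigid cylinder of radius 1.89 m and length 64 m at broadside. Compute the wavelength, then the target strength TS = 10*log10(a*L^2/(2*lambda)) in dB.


Step 1: lambda = c/f = 1500/34100 = 0.04399 m
Step 2: TS = 10*log10(a*L^2/(2*lambda)) = 10*log10(1.89*64^2/(2*0.04399)) = 49.44

49.44 dB


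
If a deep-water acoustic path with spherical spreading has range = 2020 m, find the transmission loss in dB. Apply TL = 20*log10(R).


66.11 dB


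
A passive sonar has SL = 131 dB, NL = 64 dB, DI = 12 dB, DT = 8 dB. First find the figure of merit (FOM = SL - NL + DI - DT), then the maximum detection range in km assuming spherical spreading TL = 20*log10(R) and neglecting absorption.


Step 1: FOM = SL - NL + DI - DT = 131 - 64 + 12 - 8 = 71 dB
Step 2: at max range FOM = TL = 20*log10(R), so R = 10^(71/20) = 3548.13 m = 3.55 km

3.55 km


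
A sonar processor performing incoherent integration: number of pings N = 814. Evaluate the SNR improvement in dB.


14.55 dB


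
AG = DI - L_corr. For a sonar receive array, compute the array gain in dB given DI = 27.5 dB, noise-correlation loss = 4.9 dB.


AG = DI - L_corr = 27.5 - 4.9 = 22.6

22.6 dB


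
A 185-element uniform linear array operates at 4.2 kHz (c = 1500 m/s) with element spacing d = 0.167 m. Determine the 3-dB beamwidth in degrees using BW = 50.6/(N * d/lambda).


Step 1: lambda = 1500/4200 = 0.35714 m
Step 2: d/lambda = 0.167/0.35714 = 0.4676
Step 3: BW = 50.6/(N * d/lambda) = 50.6/(185 * 0.4676) = 0.58

0.58 deg


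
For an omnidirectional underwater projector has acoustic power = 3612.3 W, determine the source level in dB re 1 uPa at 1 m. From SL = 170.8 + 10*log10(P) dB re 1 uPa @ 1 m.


SL = 170.8 + 10*log10(3612.3) = 170.8 + 35.58 = 206.38

206.38 dB


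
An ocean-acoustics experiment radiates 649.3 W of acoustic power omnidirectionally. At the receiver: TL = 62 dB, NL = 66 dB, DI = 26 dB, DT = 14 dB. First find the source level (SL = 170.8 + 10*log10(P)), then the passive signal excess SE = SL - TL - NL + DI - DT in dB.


Step 1: SL = 170.8 + 10*log10(649.3) = 198.92 dB
Step 2: SE = SL - TL - NL + DI - DT = 198.92 - 62 - 66 + 26 - 14 = 82.92

82.92 dB


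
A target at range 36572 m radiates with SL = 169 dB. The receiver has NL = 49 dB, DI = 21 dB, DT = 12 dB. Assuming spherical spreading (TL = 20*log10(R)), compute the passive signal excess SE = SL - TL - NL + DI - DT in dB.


Step 1: TL = 20*log10(36572) = 91.26 dB
Step 2: SE = 169 - 91.26 - 49 + 21 - 12 = 37.74

37.74 dB


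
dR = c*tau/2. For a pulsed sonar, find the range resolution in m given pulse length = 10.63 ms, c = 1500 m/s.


dR = c*tau/2 = 1500 * 10.63e-3 / 2 = 7.9725

7.9725 m


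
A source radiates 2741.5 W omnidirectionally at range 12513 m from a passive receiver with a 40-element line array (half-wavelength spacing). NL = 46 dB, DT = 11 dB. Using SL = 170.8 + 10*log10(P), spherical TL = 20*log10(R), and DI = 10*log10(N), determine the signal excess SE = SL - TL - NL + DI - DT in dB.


82.25 dB


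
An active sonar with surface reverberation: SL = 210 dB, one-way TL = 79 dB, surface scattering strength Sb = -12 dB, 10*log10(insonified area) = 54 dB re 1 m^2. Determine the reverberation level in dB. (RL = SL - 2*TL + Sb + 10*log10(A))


RL = SL - 2*TL + Sb + 10*log10(A) = 210 - 2*79 + (-12) + 54 = 94

94 dB


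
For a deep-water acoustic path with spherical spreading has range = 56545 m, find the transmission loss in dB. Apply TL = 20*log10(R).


TL = 20*log10(56545) = 95.05

95.05 dB


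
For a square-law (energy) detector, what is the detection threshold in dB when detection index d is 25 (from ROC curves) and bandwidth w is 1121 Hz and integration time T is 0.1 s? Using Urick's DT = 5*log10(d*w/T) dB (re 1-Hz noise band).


DT = 5*log10(d*w/T) = 5*log10(25 * 1121 / 0.1) = 5*log10(280250.0) = 27.24

27.24 dB


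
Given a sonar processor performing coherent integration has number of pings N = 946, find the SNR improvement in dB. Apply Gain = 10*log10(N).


Gain = 10*log10(946) = 29.76

29.76 dB


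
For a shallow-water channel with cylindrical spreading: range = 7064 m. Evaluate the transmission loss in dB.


TL = 10*log10(7064) = 38.49

38.49 dB


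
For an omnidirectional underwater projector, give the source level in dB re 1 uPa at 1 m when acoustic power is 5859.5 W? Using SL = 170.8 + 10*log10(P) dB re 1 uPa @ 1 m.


208.48 dB


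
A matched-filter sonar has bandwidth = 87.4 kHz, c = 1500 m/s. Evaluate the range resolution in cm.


dR = c/(2*BW) = 1500 / (2 * 87.4e3) = 0.0086 m = 0.86 cm

0.86 cm


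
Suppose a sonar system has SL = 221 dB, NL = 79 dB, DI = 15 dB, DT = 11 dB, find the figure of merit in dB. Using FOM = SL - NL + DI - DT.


FOM = SL - NL + DI - DT = 221 - 79 + 15 - 11 = 146

146 dB


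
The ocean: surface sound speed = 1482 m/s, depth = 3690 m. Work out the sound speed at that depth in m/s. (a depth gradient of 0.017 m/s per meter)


c = 1482 + 0.017 * 3690 = 1544.73

1544.73 m/s


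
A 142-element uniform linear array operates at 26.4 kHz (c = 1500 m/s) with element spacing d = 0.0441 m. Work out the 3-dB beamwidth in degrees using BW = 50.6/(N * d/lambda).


Step 1: lambda = 1500/26400 = 0.05682 m
Step 2: d/lambda = 0.0441/0.05682 = 0.7761
Step 3: BW = 50.6/(N * d/lambda) = 50.6/(142 * 0.7761) = 0.46

0.46 deg


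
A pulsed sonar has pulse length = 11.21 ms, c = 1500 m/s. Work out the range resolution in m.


8.4075 m


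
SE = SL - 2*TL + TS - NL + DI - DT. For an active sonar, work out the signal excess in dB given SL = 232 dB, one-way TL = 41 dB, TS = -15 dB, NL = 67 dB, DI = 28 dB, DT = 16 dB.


80 dB


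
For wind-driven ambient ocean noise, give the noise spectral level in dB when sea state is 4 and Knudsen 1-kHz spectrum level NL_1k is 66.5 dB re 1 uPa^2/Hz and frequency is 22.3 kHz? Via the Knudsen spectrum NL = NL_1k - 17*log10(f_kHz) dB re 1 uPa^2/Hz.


43.58 dB


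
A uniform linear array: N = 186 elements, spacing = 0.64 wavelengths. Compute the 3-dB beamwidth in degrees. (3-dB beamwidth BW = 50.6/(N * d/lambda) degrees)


BW = 50.6 / (186 * 0.64) = 50.6 / 119.04 = 0.43

0.43 deg


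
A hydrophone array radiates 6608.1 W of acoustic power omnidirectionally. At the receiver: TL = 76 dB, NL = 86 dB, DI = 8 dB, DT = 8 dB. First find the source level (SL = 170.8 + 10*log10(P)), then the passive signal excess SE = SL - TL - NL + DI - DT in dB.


Step 1: SL = 170.8 + 10*log10(6608.1) = 209.0 dB
Step 2: SE = SL - TL - NL + DI - DT = 209.0 - 76 - 86 + 8 - 8 = 47.0

47.0 dB


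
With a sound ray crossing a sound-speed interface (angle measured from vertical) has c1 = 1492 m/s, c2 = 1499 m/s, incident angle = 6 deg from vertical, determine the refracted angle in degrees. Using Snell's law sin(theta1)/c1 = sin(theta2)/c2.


sin(theta2) = (c2/c1)*sin(theta1) = (1499/1492)*sin(6 deg) = 0.10502
theta2 = arcsin(0.10502) = 6.03

6.03 deg


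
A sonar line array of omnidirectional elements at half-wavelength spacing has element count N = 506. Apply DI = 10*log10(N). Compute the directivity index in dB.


27.04 dB


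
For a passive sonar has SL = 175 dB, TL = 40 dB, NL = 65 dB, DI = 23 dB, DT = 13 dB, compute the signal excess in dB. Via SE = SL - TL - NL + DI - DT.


80 dB


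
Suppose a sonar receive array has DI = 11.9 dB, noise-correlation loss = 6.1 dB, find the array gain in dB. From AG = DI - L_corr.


AG = DI - L_corr = 11.9 - 6.1 = 5.8

5.8 dB


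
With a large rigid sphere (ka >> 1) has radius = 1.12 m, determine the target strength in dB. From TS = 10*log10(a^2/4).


TS = 10*log10(1.12^2 / 4) = 10*log10(0.3136) = -5.04

-5.04 dB


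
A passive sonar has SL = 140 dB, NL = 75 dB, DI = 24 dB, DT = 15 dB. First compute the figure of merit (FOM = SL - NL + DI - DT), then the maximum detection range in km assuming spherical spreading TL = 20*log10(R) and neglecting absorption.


Step 1: FOM = SL - NL + DI - DT = 140 - 75 + 24 - 15 = 74 dB
Step 2: at max range FOM = TL = 20*log10(R), so R = 10^(74/20) = 5011.87 m = 5.01 km

5.01 km


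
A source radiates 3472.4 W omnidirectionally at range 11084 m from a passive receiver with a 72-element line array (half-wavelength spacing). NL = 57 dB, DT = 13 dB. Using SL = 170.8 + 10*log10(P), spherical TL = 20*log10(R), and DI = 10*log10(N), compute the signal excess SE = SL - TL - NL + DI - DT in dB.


73.89 dB


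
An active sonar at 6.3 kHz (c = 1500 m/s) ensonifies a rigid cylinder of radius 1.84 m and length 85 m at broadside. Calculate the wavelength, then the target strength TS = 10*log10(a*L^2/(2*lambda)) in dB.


Step 1: lambda = c/f = 1500/6300 = 0.2381 m
Step 2: TS = 10*log10(a*L^2/(2*lambda)) = 10*log10(1.84*85^2/(2*0.2381)) = 44.46

44.46 dB


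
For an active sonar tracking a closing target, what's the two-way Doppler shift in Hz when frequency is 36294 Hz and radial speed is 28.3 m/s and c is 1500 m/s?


fd = 2*f*v/c = 2 * 36294 * 28.3 / 1500 = 1369.49

1369.49 Hz


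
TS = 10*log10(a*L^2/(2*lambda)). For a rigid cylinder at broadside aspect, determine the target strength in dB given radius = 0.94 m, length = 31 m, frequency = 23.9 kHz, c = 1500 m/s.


38.57 dB


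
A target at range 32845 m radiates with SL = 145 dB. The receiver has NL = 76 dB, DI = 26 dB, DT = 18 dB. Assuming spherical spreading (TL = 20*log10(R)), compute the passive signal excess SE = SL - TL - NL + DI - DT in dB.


Step 1: TL = 20*log10(32845) = 90.33 dB
Step 2: SE = 145 - 90.33 - 76 + 26 - 18 = -13.33

-13.33 dB


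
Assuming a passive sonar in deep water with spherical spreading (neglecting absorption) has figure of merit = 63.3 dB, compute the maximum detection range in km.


At max range FOM = TL, so 20*log10(R) = 63.3
R = 10^(63.3/20) = 1462.18 m = 1.46 km

1.46 km


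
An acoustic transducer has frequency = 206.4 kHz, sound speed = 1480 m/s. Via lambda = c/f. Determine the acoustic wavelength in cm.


lambda = c/f = 1480 / 206400 = 0.0072 m = 0.72 cm

0.72 cm


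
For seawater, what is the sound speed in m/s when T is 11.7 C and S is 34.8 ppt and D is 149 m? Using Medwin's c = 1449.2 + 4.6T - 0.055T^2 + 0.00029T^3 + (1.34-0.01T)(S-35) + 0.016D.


c = 1449.2 + 4.6*11.7 - 0.055*11.7^2 + 0.00029*11.7^3 + (1.34 - 0.01*11.7)*(34.8 - 35) + 0.016*149 = 1498.09

1498.09 m/s


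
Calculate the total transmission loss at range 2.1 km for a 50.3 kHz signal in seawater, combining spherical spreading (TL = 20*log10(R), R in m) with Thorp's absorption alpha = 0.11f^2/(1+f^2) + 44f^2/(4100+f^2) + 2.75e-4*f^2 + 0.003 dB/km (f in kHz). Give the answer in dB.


103.4 dB


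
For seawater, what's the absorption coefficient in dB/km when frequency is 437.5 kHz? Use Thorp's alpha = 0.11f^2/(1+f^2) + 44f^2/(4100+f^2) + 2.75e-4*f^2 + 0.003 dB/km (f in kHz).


f^2 = 191406.25
alpha = 0.11*191406.25/(1+191406.25) + 44*191406.25/(4100+191406.25) + 2.75e-4*191406.25 + 0.003 = 95.827

95.827 dB/km


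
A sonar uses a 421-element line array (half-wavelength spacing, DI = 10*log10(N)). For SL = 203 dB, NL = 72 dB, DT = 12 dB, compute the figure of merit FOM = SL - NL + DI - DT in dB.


Step 1: DI = 10*log10(421) = 26.24 dB
Step 2: FOM = SL - NL + DI - DT = 203 - 72 + 26.24 - 12 = 145.24

145.24 dB


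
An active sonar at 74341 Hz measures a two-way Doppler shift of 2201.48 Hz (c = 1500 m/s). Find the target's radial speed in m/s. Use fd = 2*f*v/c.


From fd = 2*f*v/c, v = c*fd/(2*f) = 1500 * 2201.48 / (2*74341) = 22.21

22.21 m/s


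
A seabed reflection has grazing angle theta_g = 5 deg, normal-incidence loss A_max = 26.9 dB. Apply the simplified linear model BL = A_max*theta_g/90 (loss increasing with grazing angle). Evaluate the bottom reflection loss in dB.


BL = A_max * theta_g / 90 = 26.9 * 5 / 90 = 1.49

1.49 dB


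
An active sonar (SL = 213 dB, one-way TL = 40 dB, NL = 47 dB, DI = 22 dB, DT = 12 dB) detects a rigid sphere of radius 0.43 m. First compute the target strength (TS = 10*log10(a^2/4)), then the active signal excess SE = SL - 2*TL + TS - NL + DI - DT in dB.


Step 1: TS = 10*log10(0.43^2/4) = -13.35 dB
Step 2: SE = SL - 2*TL + TS - NL + DI - DT = 213 - 2*40 + (-13.35) - 47 + 22 - 12 = 82.65

82.65 dB


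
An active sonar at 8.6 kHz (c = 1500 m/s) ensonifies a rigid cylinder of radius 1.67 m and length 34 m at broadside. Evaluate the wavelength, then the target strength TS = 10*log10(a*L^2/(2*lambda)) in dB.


Step 1: lambda = c/f = 1500/8600 = 0.17442 m
Step 2: TS = 10*log10(a*L^2/(2*lambda)) = 10*log10(1.67*34^2/(2*0.17442)) = 37.43

37.43 dB


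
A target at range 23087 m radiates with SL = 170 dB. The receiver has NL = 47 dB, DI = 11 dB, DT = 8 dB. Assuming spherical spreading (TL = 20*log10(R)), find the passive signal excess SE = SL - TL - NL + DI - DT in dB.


Step 1: TL = 20*log10(23087) = 87.27 dB
Step 2: SE = 170 - 87.27 - 47 + 11 - 8 = 38.73

38.73 dB


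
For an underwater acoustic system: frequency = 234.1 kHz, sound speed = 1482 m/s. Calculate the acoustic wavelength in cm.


lambda = c/f = 1482 / 234100 = 0.0063 m = 0.63 cm

0.63 cm


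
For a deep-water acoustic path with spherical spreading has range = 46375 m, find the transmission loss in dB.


TL = 20*log10(46375) = 93.33

93.33 dB


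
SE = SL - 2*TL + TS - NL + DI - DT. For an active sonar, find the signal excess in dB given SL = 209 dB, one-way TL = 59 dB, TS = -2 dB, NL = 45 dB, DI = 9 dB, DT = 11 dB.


42 dB


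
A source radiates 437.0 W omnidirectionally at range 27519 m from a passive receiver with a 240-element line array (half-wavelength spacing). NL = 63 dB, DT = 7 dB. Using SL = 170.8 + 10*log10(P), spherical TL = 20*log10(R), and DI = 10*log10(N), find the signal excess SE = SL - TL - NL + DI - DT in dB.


62.21 dB


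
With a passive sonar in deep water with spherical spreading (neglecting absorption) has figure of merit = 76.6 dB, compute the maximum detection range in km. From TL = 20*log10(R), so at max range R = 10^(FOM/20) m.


At max range FOM = TL, so 20*log10(R) = 76.6
R = 10^(76.6/20) = 6760.83 m = 6.76 km

6.76 km


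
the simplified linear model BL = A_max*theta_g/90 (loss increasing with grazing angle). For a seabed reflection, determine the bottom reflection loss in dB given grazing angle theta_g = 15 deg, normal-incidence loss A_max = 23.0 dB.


3.83 dB


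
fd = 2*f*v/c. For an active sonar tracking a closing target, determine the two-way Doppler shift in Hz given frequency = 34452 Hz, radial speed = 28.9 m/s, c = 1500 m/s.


fd = 2*f*v/c = 2 * 34452 * 28.9 / 1500 = 1327.55

1327.55 Hz


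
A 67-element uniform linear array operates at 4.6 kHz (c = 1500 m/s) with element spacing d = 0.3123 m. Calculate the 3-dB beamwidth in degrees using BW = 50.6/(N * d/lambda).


Step 1: lambda = 1500/4600 = 0.32609 m
Step 2: d/lambda = 0.3123/0.32609 = 0.9577
Step 3: BW = 50.6/(N * d/lambda) = 50.6/(67 * 0.9577) = 0.79

0.79 deg


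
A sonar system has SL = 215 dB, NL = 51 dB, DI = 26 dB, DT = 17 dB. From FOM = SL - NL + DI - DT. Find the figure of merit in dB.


173 dB


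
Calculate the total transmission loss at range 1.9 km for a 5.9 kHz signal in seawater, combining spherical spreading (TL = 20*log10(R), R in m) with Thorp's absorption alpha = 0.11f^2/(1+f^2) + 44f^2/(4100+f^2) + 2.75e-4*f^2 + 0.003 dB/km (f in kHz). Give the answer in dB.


Step 1 (Thorp): alpha = 0.11*34.81/(1+34.81) + 44*34.81/(4100+34.81) + 2.75e-4*34.81 + 0.003 = 0.4899 dB/km
Step 2: TL_spread = 20*log10(1900) = 65.58 dB
Step 3: TL_abs = alpha*R = 0.4899 * 1.9 = 0.93 dB
Step 4: TL_total = 65.58 + 0.93 = 66.51

66.51 dB


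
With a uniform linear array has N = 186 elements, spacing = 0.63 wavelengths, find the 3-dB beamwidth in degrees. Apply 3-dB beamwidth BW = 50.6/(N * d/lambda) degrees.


BW = 50.6 / (186 * 0.63) = 50.6 / 117.18 = 0.43

0.43 deg


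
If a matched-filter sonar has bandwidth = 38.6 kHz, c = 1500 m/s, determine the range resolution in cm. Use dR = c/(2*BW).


1.94 cm


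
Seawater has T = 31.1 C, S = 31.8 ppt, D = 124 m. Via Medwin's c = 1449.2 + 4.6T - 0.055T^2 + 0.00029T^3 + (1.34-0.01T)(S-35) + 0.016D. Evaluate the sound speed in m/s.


c = 1449.2 + 4.6*31.1 - 0.055*31.1^2 + 0.00029*31.1^3 + (1.34 - 0.01*31.1)*(31.8 - 35) + 0.016*124 = 1546.48

1546.48 m/s


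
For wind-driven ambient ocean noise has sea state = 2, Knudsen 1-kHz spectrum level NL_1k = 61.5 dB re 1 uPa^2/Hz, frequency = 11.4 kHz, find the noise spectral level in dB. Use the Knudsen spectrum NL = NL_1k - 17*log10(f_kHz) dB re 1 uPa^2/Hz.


NL = NL_1k - 17*log10(f_kHz) = 61.5 - 17*log10(11.4) = 61.5 - (17.97) = 43.53

43.53 dB


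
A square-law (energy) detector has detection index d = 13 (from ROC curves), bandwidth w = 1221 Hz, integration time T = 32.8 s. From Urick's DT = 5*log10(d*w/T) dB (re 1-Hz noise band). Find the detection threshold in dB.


DT = 5*log10(d*w/T) = 5*log10(13 * 1221 / 32.8) = 5*log10(483.93) = 13.42

13.42 dB


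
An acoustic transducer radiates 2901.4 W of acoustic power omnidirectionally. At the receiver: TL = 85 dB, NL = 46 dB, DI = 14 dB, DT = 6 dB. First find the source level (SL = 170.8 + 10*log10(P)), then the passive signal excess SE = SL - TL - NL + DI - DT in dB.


Step 1: SL = 170.8 + 10*log10(2901.4) = 205.43 dB
Step 2: SE = SL - TL - NL + DI - DT = 205.43 - 85 - 46 + 14 - 6 = 82.43

82.43 dB


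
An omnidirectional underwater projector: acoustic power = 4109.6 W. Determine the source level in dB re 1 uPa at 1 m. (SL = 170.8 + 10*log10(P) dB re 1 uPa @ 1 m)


SL = 170.8 + 10*log10(4109.6) = 170.8 + 36.14 = 206.94

206.94 dB


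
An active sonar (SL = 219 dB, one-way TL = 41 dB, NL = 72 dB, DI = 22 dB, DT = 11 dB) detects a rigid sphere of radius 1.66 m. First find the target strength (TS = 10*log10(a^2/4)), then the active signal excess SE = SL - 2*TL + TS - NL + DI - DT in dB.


Step 1: TS = 10*log10(1.66^2/4) = -1.62 dB
Step 2: SE = SL - 2*TL + TS - NL + DI - DT = 219 - 2*41 + (-1.62) - 72 + 22 - 11 = 74.38

74.38 dB


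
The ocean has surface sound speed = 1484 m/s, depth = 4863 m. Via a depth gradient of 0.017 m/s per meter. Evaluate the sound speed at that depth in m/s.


c = 1484 + 0.017 * 4863 = 1566.671

1566.671 m/s


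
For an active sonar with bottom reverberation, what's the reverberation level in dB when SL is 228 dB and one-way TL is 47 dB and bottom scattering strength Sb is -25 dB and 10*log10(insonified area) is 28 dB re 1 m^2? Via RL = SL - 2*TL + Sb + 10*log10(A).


RL = SL - 2*TL + Sb + 10*log10(A) = 228 - 2*47 + (-25) + 28 = 137

137 dB


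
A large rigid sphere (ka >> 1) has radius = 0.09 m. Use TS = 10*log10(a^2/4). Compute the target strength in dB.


TS = 10*log10(0.09^2 / 4) = 10*log10(0.002025) = -26.94

-26.94 dB


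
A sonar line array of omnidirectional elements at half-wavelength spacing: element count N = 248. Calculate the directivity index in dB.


DI = 10*log10(248) = 23.94

23.94 dB


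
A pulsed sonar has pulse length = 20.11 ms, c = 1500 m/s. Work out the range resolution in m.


dR = c*tau/2 = 1500 * 20.11e-3 / 2 = 15.0825

15.0825 m


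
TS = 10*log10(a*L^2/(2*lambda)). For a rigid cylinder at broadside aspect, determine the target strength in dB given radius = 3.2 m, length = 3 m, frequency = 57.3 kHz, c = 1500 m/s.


27.4 dB


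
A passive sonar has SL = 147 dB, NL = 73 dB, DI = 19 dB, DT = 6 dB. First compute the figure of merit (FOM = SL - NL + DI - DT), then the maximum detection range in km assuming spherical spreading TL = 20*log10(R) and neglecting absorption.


Step 1: FOM = SL - NL + DI - DT = 147 - 73 + 19 - 6 = 87 dB
Step 2: at max range FOM = TL = 20*log10(R), so R = 10^(87/20) = 22387.21 m = 22.39 km

22.39 km


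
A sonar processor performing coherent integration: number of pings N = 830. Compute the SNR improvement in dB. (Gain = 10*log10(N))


29.19 dB


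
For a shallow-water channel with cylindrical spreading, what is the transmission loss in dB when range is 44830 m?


TL = 10*log10(44830) = 46.52

46.52 dB


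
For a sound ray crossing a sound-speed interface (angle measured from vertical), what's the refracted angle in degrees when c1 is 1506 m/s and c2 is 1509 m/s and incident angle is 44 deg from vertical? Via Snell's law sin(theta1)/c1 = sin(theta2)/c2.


44.11 deg


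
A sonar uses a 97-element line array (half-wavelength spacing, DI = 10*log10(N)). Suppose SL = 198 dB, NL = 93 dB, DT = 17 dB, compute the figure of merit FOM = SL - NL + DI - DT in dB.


Step 1: DI = 10*log10(97) = 19.87 dB
Step 2: FOM = SL - NL + DI - DT = 198 - 93 + 19.87 - 17 = 107.87

107.87 dB


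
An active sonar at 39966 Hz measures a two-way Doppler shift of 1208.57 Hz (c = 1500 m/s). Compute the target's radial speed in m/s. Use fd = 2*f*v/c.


From fd = 2*f*v/c, v = c*fd/(2*f) = 1500 * 1208.57 / (2*39966) = 22.68

22.68 m/s


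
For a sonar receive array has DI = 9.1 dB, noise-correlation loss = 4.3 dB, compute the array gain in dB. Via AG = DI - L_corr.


AG = DI - L_corr = 9.1 - 4.3 = 4.8

4.8 dB


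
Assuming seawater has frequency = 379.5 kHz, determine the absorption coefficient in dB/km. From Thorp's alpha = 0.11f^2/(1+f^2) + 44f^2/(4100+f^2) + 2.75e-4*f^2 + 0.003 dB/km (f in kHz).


f^2 = 144020.25
alpha = 0.11*144020.25/(1+144020.25) + 44*144020.25/(4100+144020.25) + 2.75e-4*144020.25 + 0.003 = 82.501

82.501 dB/km


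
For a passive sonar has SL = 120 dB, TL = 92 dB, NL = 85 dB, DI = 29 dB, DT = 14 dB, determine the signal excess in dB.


SE = SL - TL - NL + DI - DT = 120 - 92 - 85 + 29 - 14 = -42

-42 dB


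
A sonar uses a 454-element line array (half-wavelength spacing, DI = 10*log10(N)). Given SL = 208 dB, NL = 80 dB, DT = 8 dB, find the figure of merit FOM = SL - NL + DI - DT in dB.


146.57 dB


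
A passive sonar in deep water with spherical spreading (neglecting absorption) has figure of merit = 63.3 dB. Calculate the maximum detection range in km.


At max range FOM = TL, so 20*log10(R) = 63.3
R = 10^(63.3/20) = 1462.18 m = 1.46 km

1.46 km


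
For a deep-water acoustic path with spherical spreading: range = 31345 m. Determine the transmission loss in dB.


89.92 dB


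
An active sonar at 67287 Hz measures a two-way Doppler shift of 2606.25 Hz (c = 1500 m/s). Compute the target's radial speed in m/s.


From fd = 2*f*v/c, v = c*fd/(2*f) = 1500 * 2606.25 / (2*67287) = 29.05

29.05 m/s


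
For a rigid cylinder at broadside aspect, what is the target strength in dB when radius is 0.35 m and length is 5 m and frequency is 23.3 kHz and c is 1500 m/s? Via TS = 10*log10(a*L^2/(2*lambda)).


18.32 dB


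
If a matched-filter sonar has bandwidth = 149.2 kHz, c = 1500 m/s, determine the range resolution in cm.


dR = c/(2*BW) = 1500 / (2 * 149.2e3) = 0.005 m = 0.5 cm

0.5 cm


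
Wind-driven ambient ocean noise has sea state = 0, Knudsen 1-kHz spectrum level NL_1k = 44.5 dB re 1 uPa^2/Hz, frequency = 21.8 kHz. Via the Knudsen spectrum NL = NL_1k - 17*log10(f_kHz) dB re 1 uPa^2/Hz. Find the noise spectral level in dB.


NL = NL_1k - 17*log10(f_kHz) = 44.5 - 17*log10(21.8) = 44.5 - (22.75) = 21.75

21.75 dB


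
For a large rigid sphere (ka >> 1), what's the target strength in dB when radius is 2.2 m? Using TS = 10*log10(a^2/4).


TS = 10*log10(2.2^2 / 4) = 10*log10(1.21) = 0.83

0.83 dB


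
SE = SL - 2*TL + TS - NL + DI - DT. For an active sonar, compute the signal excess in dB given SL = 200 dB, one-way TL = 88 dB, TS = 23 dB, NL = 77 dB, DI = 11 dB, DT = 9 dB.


SE = SL - 2*TL + TS - NL + DI - DT = 200 - 2*88 + (23) - 77 + 11 - 9 = -28

-28 dB


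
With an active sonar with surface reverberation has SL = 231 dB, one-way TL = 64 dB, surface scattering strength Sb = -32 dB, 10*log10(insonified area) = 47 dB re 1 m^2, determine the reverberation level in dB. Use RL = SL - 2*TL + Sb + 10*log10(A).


118 dB


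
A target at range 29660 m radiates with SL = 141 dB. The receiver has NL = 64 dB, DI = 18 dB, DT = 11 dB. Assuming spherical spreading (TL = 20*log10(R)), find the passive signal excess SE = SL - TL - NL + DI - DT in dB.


Step 1: TL = 20*log10(29660) = 89.44 dB
Step 2: SE = 141 - 89.44 - 64 + 18 - 11 = -5.44

-5.44 dB


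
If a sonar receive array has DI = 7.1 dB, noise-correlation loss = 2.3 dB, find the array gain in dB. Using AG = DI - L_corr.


AG = DI - L_corr = 7.1 - 2.3 = 4.8

4.8 dB


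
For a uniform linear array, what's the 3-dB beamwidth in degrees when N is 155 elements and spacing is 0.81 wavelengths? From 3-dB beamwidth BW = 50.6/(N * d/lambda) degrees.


0.4 deg


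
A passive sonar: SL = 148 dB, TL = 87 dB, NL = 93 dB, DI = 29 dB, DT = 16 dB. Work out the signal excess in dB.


-19 dB


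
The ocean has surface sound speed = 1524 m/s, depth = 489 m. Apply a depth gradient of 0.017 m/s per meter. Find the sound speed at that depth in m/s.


1532.313 m/s


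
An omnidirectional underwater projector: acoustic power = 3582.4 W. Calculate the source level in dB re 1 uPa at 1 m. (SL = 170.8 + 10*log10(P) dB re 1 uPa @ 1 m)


SL = 170.8 + 10*log10(3582.4) = 170.8 + 35.54 = 206.34

206.34 dB


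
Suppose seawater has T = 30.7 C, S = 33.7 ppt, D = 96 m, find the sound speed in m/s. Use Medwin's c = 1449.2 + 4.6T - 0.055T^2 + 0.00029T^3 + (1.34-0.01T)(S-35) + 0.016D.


1547.17 m/s


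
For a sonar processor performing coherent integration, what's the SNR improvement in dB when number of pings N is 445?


Gain = 10*log10(445) = 26.48

26.48 dB


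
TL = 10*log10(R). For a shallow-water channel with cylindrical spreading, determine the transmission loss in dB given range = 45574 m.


46.59 dB


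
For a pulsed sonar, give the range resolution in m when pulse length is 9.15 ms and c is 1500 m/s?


dR = c*tau/2 = 1500 * 9.15e-3 / 2 = 6.8625

6.8625 m


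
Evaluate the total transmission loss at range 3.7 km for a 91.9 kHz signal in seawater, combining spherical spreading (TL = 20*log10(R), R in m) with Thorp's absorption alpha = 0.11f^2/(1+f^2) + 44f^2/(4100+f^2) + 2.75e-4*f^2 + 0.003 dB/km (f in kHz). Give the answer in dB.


Step 1 (Thorp): alpha = 0.11*8445.61/(1+8445.61) + 44*8445.61/(4100+8445.61) + 2.75e-4*8445.61 + 0.003 = 32.056 dB/km
Step 2: TL_spread = 20*log10(3700) = 71.36 dB
Step 3: TL_abs = alpha*R = 32.056 * 3.7 = 118.61 dB
Step 4: TL_total = 71.36 + 118.61 = 189.97

189.97 dB


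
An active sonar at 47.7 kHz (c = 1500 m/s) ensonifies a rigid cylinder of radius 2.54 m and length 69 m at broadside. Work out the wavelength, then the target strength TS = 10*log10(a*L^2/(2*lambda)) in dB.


Step 1: lambda = c/f = 1500/47700 = 0.03145 m
Step 2: TS = 10*log10(a*L^2/(2*lambda)) = 10*log10(2.54*69^2/(2*0.03145)) = 52.84

52.84 dB


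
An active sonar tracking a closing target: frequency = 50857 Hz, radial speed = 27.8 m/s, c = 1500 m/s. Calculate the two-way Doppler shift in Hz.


fd = 2*f*v/c = 2 * 50857 * 27.8 / 1500 = 1885.1

1885.1 Hz


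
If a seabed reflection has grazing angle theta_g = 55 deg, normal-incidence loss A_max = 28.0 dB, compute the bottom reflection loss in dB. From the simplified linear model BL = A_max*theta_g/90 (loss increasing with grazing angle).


BL = A_max * theta_g / 90 = 28.0 * 55 / 90 = 17.11

17.11 dB


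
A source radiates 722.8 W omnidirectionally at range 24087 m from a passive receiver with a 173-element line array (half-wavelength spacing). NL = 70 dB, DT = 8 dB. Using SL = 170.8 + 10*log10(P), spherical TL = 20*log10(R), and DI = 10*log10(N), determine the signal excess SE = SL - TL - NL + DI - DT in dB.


Step 1: SL = 170.8 + 10*log10(722.8) = 199.39 dB
Step 2: TL = 20*log10(24087) = 87.64 dB
Step 3: DI = 10*log10(173) = 22.38 dB
Step 4: SE = SL - TL - NL + DI - DT = 199.39 - 87.64 - 70 + 22.38 - 8 = 56.13

56.13 dB


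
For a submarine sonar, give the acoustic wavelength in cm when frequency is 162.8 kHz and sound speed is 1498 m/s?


lambda = c/f = 1498 / 162800 = 0.0092 m = 0.92 cm

0.92 cm


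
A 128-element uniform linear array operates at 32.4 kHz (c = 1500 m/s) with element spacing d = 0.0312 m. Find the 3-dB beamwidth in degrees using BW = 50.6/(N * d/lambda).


Step 1: lambda = 1500/32400 = 0.0463 m
Step 2: d/lambda = 0.0312/0.0463 = 0.6739
Step 3: BW = 50.6/(N * d/lambda) = 50.6/(128 * 0.6739) = 0.59

0.59 deg


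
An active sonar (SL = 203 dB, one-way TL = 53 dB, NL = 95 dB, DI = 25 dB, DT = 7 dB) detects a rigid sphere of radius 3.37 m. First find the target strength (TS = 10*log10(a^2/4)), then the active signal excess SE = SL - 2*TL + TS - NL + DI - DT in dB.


Step 1: TS = 10*log10(3.37^2/4) = 4.53 dB
Step 2: SE = SL - 2*TL + TS - NL + DI - DT = 203 - 2*53 + (4.53) - 95 + 25 - 7 = 24.53

24.53 dB


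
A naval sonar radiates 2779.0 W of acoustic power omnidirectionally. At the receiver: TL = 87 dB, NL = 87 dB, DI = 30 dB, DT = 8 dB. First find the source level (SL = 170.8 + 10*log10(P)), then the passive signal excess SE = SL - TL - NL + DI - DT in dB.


Step 1: SL = 170.8 + 10*log10(2779.0) = 205.24 dB
Step 2: SE = SL - TL - NL + DI - DT = 205.24 - 87 - 87 + 30 - 8 = 53.24

53.24 dB


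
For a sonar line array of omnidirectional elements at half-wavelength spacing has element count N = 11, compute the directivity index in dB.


10.41 dB


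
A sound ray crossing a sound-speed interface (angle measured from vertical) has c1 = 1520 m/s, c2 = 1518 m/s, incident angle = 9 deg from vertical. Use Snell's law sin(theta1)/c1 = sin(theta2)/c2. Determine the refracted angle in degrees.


8.99 deg


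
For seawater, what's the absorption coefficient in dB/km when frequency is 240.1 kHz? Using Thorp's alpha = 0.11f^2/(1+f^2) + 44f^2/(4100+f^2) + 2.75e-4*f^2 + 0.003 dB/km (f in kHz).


f^2 = 57648.01
alpha = 0.11*57648.01/(1+57648.01) + 44*57648.01/(4100+57648.01) + 2.75e-4*57648.01 + 0.003 = 57.045

57.045 dB/km


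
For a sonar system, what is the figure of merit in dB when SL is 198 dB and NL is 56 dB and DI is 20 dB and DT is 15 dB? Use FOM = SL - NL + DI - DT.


147 dB


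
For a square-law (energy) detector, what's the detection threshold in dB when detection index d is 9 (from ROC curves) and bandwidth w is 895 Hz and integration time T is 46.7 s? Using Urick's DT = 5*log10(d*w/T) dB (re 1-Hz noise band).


11.18 dB


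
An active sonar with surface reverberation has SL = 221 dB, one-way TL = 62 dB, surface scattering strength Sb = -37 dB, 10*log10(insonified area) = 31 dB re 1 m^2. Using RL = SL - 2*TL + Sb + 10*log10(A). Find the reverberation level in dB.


RL = SL - 2*TL + Sb + 10*log10(A) = 221 - 2*62 + (-37) + 31 = 91

91 dB


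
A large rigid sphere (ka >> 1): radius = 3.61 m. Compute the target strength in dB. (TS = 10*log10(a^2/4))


5.13 dB


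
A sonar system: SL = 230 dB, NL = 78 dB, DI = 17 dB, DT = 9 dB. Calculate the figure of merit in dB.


160 dB


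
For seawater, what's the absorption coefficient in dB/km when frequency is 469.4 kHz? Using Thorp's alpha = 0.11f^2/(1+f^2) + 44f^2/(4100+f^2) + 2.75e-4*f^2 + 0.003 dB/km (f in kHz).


103.902 dB/km


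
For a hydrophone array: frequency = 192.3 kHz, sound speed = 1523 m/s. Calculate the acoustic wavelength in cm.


0.79 cm


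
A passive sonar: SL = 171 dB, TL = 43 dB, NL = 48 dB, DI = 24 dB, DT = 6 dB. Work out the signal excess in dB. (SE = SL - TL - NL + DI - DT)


98 dB


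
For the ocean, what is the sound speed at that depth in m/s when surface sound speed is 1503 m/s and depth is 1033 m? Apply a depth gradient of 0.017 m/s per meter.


c = 1503 + 0.017 * 1033 = 1520.561

1520.561 m/s


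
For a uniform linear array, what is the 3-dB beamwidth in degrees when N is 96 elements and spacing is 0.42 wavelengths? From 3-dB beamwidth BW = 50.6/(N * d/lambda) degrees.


BW = 50.6 / (96 * 0.42) = 50.6 / 40.32 = 1.25

1.25 deg


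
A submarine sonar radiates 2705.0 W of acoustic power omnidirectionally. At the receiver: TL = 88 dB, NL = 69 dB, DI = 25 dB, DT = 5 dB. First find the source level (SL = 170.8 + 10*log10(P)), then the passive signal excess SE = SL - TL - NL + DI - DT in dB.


Step 1: SL = 170.8 + 10*log10(2705.0) = 205.12 dB
Step 2: SE = SL - TL - NL + DI - DT = 205.12 - 88 - 69 + 25 - 5 = 68.12

68.12 dB


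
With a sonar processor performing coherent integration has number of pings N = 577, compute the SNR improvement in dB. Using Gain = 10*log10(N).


27.61 dB


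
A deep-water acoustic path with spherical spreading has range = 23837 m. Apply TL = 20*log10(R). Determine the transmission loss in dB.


TL = 20*log10(23837) = 87.55

87.55 dB


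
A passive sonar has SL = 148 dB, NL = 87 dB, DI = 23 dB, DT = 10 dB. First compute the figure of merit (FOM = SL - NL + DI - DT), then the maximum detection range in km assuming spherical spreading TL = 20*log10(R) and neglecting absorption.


Step 1: FOM = SL - NL + DI - DT = 148 - 87 + 23 - 10 = 74 dB
Step 2: at max range FOM = TL = 20*log10(R), so R = 10^(74/20) = 5011.87 m = 5.01 km

5.01 km


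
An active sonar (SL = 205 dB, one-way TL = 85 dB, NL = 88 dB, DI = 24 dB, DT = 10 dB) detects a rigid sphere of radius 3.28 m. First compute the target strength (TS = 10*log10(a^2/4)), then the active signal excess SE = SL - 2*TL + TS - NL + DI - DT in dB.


Step 1: TS = 10*log10(3.28^2/4) = 4.3 dB
Step 2: SE = SL - 2*TL + TS - NL + DI - DT = 205 - 2*85 + (4.3) - 88 + 24 - 10 = -34.7

-34.7 dB
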